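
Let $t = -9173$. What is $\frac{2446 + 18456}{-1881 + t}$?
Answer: $- \frac{10451}{5527} \approx -1.8909$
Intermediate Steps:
$\frac{2446 + 18456}{-1881 + t} = \frac{2446 + 18456}{-1881 - 9173} = \frac{20902}{-11054} = 20902 \left(- \frac{1}{11054}\right) = - \frac{10451}{5527}$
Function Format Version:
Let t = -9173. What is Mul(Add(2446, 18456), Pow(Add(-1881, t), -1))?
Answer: Rational(-10451, 5527) ≈ -1.8909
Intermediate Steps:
Mul(Add(2446, 18456), Pow(Add(-1881, t), -1)) = Mul(Add(2446, 18456), Pow(Add(-1881, -9173), -1)) = Mul(20902, Pow(-11054, -1)) = Mul(20902, Rational(-1, 11054)) = Rational(-10451, 5527)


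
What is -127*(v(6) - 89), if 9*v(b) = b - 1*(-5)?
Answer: 100330/9 ≈ 11148.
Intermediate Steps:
v(b) = 5/9 + b/9 (v(b) = (b - 1*(-5))/9 = (b + 5)/9 = (5 + b)/9 = 5/9 + b/9)
-127*(v(6) - 89) = -127*((5/9 + (1/9)*6) - 89) = -127*((5/9 + 2/3) - 89) = -127*(11/9 - 89) = -127*(-790/9) = 100330/9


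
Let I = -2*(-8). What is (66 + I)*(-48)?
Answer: -3936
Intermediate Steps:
I = 16
(66 + I)*(-48) = (66 + 16)*(-48) = 82*(-48) = -3936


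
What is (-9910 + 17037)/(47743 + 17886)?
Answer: 7127/65629 ≈ 0.10860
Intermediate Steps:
(-9910 + 17037)/(47743 + 17886) = 7127/65629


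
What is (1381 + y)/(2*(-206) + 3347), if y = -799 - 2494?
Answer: -1912/2935 ≈ -0.65145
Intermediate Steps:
y = -3293
(1381 + y)/(2*(-206) + 3347) = (1381 - 3293)/(2*(-206) + 3347) = -1912/(-412 + 3347) = -1912/2935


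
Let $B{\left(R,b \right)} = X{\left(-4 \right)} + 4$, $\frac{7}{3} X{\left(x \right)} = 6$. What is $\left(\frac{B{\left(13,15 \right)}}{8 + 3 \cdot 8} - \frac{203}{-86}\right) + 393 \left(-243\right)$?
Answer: $- \frac{459910827}{4816} \approx -95496.0$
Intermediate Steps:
$X{\left(x \right)} = \frac{18}{7}$ ($X{\left(x \right)} = \frac{3}{7} \cdot 6 = \frac{18}{7}$)
$B{\left(R,b \right)} = \frac{46}{7}$ ($B{\left(R,b \right)} = \frac{18}{7} + 4 = \frac{46}{7}$)
$\left(\frac{B{\left(13,15 \right)}}{8 + 3 \cdot 8} - \frac{203}{-86}\right) + 393 \left(-243\right) = \left(\frac{46}{7 \left(8 + 3 \cdot 8\right)} - \frac{203}{-86}\right) + 393 \left(-243\right) = \left(\frac{46}{7 \left(8 + 24\right)} - - \frac{203}{86}\right) - 95499 = \left(\frac{46}{7 \cdot 32} + \frac{203}{86}\right) - 95499 = \left(\frac{46}{7} \cdot \frac{1}{32} + \frac{203}{86}\right) - 95499 = \left(\frac{23}{112} + \frac{203}{86}\right) - 95499 = \frac{12357}{4816} - 95499 = - \frac{459910827}{4816}$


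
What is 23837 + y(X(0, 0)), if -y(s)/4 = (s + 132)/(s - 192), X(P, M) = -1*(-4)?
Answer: 1120475/47 ≈ 23840.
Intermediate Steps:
X(P, M) = 4
y(s) = -4*(132 + s)/(-192 + s) (y(s) = -4*(s + 132)/(s - 192) = -4*(132 + s)/(-192 + s))
23837 + y(X(0, 0)) = 23837 + 4*(-132 - 1*4)/(-192 + 4) = 23837 + 4*(-132 - 4)/(-188) = 23837 + 4*(-1/188)*(-136) = 23837 + 136/47 = 1120475/47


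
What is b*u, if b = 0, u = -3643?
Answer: 0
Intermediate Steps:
b*u = 0*(-3643) = 0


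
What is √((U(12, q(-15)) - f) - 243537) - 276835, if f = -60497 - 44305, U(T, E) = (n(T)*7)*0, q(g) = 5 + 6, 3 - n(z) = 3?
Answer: -276835 + 3*I*√15415 ≈ -2.7684e+5 + 372.47*I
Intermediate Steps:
n(z) = 0 (n(z) = 3 - 1*3 = 3 - 3 = 0)
q(g) = 11
U(T, E) = 0 (U(T, E) = (0*7)*0 = 0*0 = 0)
f = -104802
√((U(12, q(-15)) - f) - 243537) - 276835 = √((0 - 1*(-104802)) - 243537) - 276835 = √((0 + 104802) - 243537) - 276835 = √(104802 - 243537) - 276835 = √(-138735) - 276835 = 3*I*√15415 - 276835 = -276835 + 3*I*√15415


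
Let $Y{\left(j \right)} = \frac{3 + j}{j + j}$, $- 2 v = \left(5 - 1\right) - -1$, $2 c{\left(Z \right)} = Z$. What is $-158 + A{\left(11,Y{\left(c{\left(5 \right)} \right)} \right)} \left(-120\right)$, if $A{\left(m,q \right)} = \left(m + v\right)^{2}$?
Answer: $-8828$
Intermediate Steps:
$c{\left(Z \right)} = \frac{Z}{2}$
$v = - \frac{5}{2}$ ($v = - \frac{\left(5 - 1\right) - -1}{2} = - \frac{4 + 1}{2} = \left(- \frac{1}{2}\right) 5 = - \frac{5}{2} \approx -2.5$)
$Y{\left(j \right)} = \frac{3 + j}{2 j}$
$A{\left(m,q \right)} = \left(- \frac{5}{2} + m\right)^{2}$ ($A{\left(m,q \right)} = \left(m - \frac{5}{2}\right)^{2} = \left(- \frac{5}{2} + m\right)^{2}$)
$-158 + A{\left(11,Y{\left(c{\left(5 \right)} \right)} \right)} \left(-120\right) = -158 + \frac{\left(-5 + 2 \cdot 11\right)^{2}}{4} \left(-120\right) = -158 + \frac{\left(-5 + 22\right)^{2}}{4} \left(-120\right) = -158 + \frac{17^{2}}{4} \left(-120\right) = -158 + \frac{1}{4} \cdot 289 \left(-120\right) = -158 + \frac{289}{4} \left(-120\right) = -158 - 8670 = -8828$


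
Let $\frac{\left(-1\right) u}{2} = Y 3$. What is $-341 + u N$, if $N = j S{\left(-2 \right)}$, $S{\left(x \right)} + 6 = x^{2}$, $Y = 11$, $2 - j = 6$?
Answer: $-869$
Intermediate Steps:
$j = -4$ ($j = 2 - 6 = -4$)
$u = -66$ ($u = - 2 \cdot 11 \cdot 3 = \left(-2\right) 33 = -66$)
$S{\left(x \right)} = -6 + x^{2}$
$N = 8$ ($N = - 4 \left(-6 + \left(-2\right)^{2}\right) = - 4 \left(-6 + 4\right) = \left(-4\right) \left(-2\right) = 8$)
$-341 + u N = -341 - 528 = -869$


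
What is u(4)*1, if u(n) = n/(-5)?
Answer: -⅘ ≈ -0.80000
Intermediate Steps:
u(n) = -n/5 (u(n) = n*(-⅕) = -n/5)
u(4)*1 = -⅕*4*1 = -⅘*1 = -⅘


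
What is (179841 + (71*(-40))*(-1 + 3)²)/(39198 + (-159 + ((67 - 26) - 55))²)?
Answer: 168481/69127 ≈ 2.4373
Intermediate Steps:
(179841 + (71*(-40))*(-1 + 3)²)/(39198 + (-159 + ((67 - 26) - 55))²) = (179841 - 2840*2²)/(39198 + (-159 + (41 - 55))²) = (179841 - 2840*4)/(39198 + (-159 - 14)²) = (179841 - 11360)/(39198 + (-173)²) = 168481/(39198 + 29929) = 168481/69127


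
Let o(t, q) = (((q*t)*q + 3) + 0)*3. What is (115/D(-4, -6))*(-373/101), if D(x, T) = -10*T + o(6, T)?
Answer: -42895/72417 ≈ -0.59233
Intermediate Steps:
o(t, q) = 9 + 3*t*q² (o(t, q) = ((t*q² + 3) + 0)*3 = ((3 + t*q²) + 0)*3 = (3 + t*q²)*3 = 9 + 3*t*q²)
D(x, T) = 9 - 10*T + 18*T² (D(x, T) = -10*T + (9 + 3*6*T²) = -10*T + (9 + 18*T²) = 9 - 10*T + 18*T²)
(115/D(-4, -6))*(-373/101) = (115/(9 - 10*(-6) + 18*(-6)²))*(-373/101) = (115/(9 + 60 + 18*36))*(-373*1/101) = (115/(9 + 60 + 648))*(-373/101) = (115/717)*(-373/101) = -42895/72417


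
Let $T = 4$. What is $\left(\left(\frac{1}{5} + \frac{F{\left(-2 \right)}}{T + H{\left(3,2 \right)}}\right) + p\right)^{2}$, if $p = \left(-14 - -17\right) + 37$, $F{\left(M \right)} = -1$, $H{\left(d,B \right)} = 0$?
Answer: $\frac{638401}{400} \approx 1596.0$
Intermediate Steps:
$p = 40$ ($p = \left(-14 + 17\right) + 37 = 3 + 37 = 40$)
$\left(\left(\frac{1}{5} + \frac{F{\left(-2 \right)}}{T + H{\left(3,2 \right)}}\right) + p\right)^{2} = \left(\left(\frac{1}{5} - \frac{1}{4 + 0}\right) + 40\right)^{2} = \left(\left(\frac{1}{5} - \frac{1}{4}\right) + 40\right)^{2} = \left(- \frac{1}{20} + 40\right)^{2} = \left(\frac{799}{20}\right)^{2} = \frac{638401}{400}$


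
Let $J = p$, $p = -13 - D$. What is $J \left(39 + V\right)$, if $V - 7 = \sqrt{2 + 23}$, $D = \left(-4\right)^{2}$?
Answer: $-1479$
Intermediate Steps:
$D = 16$
$p = -29$ ($p = -13 - 16 = -29$)
$J = -29$
$V = 12$ ($V = 7 + \sqrt{2 + 23} = 7 + \sqrt{25} = 7 + 5 = 12$)
$J \left(39 + V\right) = - 29 \left(39 + 12\right) = \left(-29\right) 51 = -1479$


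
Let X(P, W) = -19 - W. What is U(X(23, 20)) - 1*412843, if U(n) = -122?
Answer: -412965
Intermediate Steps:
U(X(23, 20)) - 1*412843 = -122 - 1*412843 = -122 - 412843 = -412965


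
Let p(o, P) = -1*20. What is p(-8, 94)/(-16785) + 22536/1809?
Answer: 2802244/224919 ≈ 12.459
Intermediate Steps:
p(o, P) = -20
p(-8, 94)/(-16785) + 22536/1809 = -20/(-16785) + 22536/1809 = -20*(-1/16785) + 22536*(1/1809) = 4/3357 + 2504/201 = 2802244/224919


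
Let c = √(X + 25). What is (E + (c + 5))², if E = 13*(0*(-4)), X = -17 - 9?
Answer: (5 + I)² ≈ 24.0 + 10.0*I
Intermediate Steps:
X = -26
c = I (c = √(-26 + 25) = √(-1) = I ≈ 1.0*I)
E = 0 (E = 13*0 = 0)
(E + (c + 5))² = (0 + (I + 5))² = (0 + (5 + I))² = (5 + I)²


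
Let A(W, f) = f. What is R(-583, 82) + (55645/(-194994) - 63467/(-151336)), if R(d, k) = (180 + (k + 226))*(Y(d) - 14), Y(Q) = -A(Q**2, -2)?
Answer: -86402166592913/14754805992 ≈ -5855.9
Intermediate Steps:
Y(Q) = 2 (Y(Q) = -1*(-2) = 2)
R(d, k) = -4872 - 12*k (R(d, k) = (180 + (k + 226))*(2 - 14) = (180 + (226 + k))*(-12) = (406 + k)*(-12) = -4872 - 12*k)
R(-583, 82) + (55645/(-194994) - 63467/(-151336)) = (-4872 - 12*82) + (55645/(-194994) - 63467/(-151336)) = (-4872 - 984) + (55645*(-1/194994) - 63467*(-1/151336)) = -5856 + (-55645/194994 + 63467/151336) = -5856 + 1977296239/14754805992 = -86402166592913/14754805992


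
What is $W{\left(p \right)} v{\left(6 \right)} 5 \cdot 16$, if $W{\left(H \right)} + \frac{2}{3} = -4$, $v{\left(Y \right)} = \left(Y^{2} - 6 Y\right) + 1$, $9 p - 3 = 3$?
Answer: $- \frac{1120}{3} \approx -373.33$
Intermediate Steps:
$p = \frac{2}{3}$ ($p = \frac{1}{3} + \frac{1}{9} \cdot 3 = \frac{1}{3} + \frac{1}{3} = \frac{2}{3} \approx 0.66667$)
$v{\left(Y \right)} = 1 + Y^{2} - 6 Y$
$W{\left(H \right)} = - \frac{14}{3}$ ($W{\left(H \right)} = - \frac{2}{3} - 4 = - \frac{14}{3}$)
$W{\left(p \right)} v{\left(6 \right)} 5 \cdot 16 = - \frac{14 \left(1 + 6^{2} - 36\right)}{3} \cdot 5 \cdot 16 = - \frac{14 \left(1 + 36 - 36\right)}{3} \cdot 80 = \left(- \frac{14}{3}\right) 1 \cdot 80 = \left(- \frac{14}{3}\right) 80 = - \frac{1120}{3}$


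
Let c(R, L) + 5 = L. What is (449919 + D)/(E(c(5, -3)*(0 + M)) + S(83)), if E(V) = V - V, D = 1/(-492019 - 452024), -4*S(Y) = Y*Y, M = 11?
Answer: -1698971530064/6503512227 ≈ -261.24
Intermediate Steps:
c(R, L) = -5 + L
S(Y) = -Y²/4 (S(Y) = -Y*Y/4 = -Y²/4)
D = -1/944043 (D = 1/(-944043) = -1/944043 ≈ -1.0593e-6)
E(V) = 0
(449919 + D)/(E(c(5, -3)*(0 + M)) + S(83)) = (449919 - 1/944043)/(0 - ¼*83²) = 424742882516/(944043*(0 - ¼*6889)) = 424742882516/(944043*(0 - 6889/4)) = 424742882516/(944043*(-6889/4)) = (424742882516/944043)*(-4/6889) = -1698971530064/6503512227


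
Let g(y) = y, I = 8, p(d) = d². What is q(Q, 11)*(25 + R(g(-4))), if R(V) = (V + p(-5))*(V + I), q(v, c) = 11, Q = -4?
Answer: 1199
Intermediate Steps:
R(V) = (8 + V)*(25 + V) (R(V) = (V + (-5)²)*(V + 8) = (V + 25)*(8 + V) = (25 + V)*(8 + V) = (8 + V)*(25 + V))
q(Q, 11)*(25 + R(g(-4))) = 11*(25 + (200 + (-4)² + 33*(-4))) = 11*(25 + (200 + 16 - 132)) = 11*(25 + 84) = 11*109 = 1199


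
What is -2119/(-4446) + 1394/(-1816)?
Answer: -45185/155268 ≈ -0.29101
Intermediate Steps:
-2119/(-4446) + 1394/(-1816) = -2119*(-1/4446) + 1394*(-1/1816) = 163/342 - 697/908 = -45185/155268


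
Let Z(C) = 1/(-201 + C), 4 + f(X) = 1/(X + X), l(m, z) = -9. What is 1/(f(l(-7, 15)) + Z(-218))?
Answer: -7542/30605 ≈ -0.24643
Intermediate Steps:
f(X) = -4 + 1/(2*X) (f(X) = -4 + 1/(X + X) = -4 + 1/(2*X))
1/(f(l(-7, 15)) + Z(-218)) = 1/((-4 + (½)/(-9)) + 1/(-201 - 218)) = 1/((-4 + (½)*(-⅑)) + 1/(-419)) = 1/((-4 - 1/18) - 1/419) = 1/(-73/18 - 1/419) = 1/(-30605/7542) = -7542/30605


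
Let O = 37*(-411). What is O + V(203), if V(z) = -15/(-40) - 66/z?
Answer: -24696087/1624 ≈ -15207.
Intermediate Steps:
V(z) = 3/8 - 66/z (V(z) = -15*(-1/40) - 66/z = 3/8 - 66/z)
O = -15207
O + V(203) = -15207 + (3/8 - 66/203) = -15207 + 81/1624 = -24696087/1624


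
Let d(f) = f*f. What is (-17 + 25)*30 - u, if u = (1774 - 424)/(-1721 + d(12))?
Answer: 379830/1577 ≈ 240.86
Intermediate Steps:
d(f) = f**2
u = -1350/1577 (u = (1774 - 424)/(-1721 + 12**2) = 1350/(-1721 + 144) = 1350/(-1577) = 1350*(-1/1577) = -1350/1577 ≈ -0.85606)
(-17 + 25)*30 - u = (-17 + 25)*30 - 1*(-1350/1577) = 8*30 + 1350/1577 = 240 + 1350/1577 = 379830/1577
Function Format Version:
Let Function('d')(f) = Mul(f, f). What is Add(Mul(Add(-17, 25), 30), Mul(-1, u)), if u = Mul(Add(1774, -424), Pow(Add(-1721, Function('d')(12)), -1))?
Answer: Rational(379830, 1577) ≈ 240.86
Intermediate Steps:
Function('d')(f) = Pow(f, 2)
u = Rational(-1350, 1577) (u = Mul(Add(1774, -424), Pow(Add(-1721, Pow(12, 2)), -1)) = Mul(1350, Pow(Add(-1721, 144), -1)) = Mul(1350, Pow(-1577, -1)) = Mul(1350, Rational(-1, 1577)) = Rational(-1350, 1577) ≈ -0.85606)
Add(Mul(Add(-17, 25), 30), Mul(-1, u)) = Add(Mul(Add(-17, 25), 30), Mul(-1, Rational(-1350, 1577))) = Add(Mul(8, 30), Rational(1350, 1577)) = Add(240, Rational(1350, 1577)) = Rational(379830, 1577)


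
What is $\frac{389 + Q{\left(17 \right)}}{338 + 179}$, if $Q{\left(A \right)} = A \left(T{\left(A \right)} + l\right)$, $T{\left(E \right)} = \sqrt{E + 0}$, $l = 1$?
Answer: $\frac{406}{517} + \frac{17 \sqrt{17}}{517} \approx 0.92088$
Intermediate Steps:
$T{\left(E \right)} = \sqrt{E}$
$Q{\left(A \right)} = A \left(1 + \sqrt{A}\right)$ ($Q{\left(A \right)} = A \left(\sqrt{A} + 1\right) = A \left(1 + \sqrt{A}\right)$)
$\frac{389 + Q{\left(17 \right)}}{338 + 179} = \frac{389 + \left(17 + 17^{\frac{3}{2}}\right)}{338 + 179} = \frac{389 + \left(17 + 17 \sqrt{17}\right)}{517} = \left(406 + 17 \sqrt{17}\right) \frac{1}{517} = \frac{406}{517} + \frac{17 \sqrt{17}}{517}$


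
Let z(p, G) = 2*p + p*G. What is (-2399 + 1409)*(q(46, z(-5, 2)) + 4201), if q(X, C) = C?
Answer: -4139190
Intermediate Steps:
z(p, G) = 2*p + G*p
(-2399 + 1409)*(q(46, z(-5, 2)) + 4201) = (-2399 + 1409)*(-5*(2 + 2) + 4201) = -990*(-5*4 + 4201) = -990*(-20 + 4201) = -990*4181 = -4139190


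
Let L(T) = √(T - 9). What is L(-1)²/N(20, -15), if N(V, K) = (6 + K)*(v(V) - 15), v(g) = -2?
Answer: -10/153 ≈ -0.065359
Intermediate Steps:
L(T) = √(-9 + T)
N(V, K) = -102 - 17*K (N(V, K) = (6 + K)*(-2 - 15) = (6 + K)*(-17) = -102 - 17*K)
L(-1)²/N(20, -15) = (√(-9 - 1))²/(-102 - 17*(-15)) = (√(-10))²/(-102 + 255) = (I*√10)²/153 = -10*1/153 = -10/153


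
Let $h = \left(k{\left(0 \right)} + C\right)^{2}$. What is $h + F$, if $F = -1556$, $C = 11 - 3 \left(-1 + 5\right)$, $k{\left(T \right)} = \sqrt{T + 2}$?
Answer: $-1556 + \left(1 - \sqrt{2}\right)^{2} \approx -1555.8$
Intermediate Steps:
$k{\left(T \right)} = \sqrt{2 + T}$
$C = -1$ ($C = 11 - 3 \cdot 4 = 11 - 12 = -1$)
$h = \left(-1 + \sqrt{2}\right)^{2}$ ($h = \left(\sqrt{2 + 0} - 1\right)^{2} = \left(\sqrt{2} - 1\right)^{2} = \left(-1 + \sqrt{2}\right)^{2} \approx 0.17157$)
$h + F = \left(1 - \sqrt{2}\right)^{2} - 1556 = -1556 + \left(1 - \sqrt{2}\right)^{2}$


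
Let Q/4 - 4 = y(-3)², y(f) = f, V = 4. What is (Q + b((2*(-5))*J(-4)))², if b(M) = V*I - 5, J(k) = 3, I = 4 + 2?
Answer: 5041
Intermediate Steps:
I = 6
Q = 52 (Q = 16 + 4*(-3)² = 16 + 4*9 = 16 + 36 = 52)
b(M) = 19 (b(M) = 4*6 - 5 = 24 - 5 = 19)
(Q + b((2*(-5))*J(-4)))² = (52 + 19)² = 71² = 5041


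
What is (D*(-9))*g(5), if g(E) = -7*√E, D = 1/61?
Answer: 63*√5/61 ≈ 2.3094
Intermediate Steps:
D = 1/61 ≈ 0.016393
(D*(-9))*g(5) = ((1/61)*(-9))*(-7*√5) = -(-63)*√5/61 = 63*√5/61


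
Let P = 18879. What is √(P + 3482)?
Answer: √22361 ≈ 149.54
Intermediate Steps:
√(P + 3482) = √(18879 + 3482) = √22361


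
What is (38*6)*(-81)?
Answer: -18468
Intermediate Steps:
(38*6)*(-81) = 228*(-81) = -18468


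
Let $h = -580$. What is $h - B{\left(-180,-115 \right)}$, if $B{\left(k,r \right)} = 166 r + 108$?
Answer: $18402$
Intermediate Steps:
$B{\left(k,r \right)} = 108 + 166 r$
$h - B{\left(-180,-115 \right)} = -580 - \left(108 + 166 \left(-115\right)\right) = -580 - \left(108 - 19090\right) = -580 - -18982 = -580 + 18982 = 18402$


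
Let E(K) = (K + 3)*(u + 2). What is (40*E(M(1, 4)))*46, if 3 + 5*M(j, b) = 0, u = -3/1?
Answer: -4416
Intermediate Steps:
u = -3 (u = -3*1 = -3)
M(j, b) = -⅗ (M(j, b) = -⅗ + (⅕)*0 = -⅗ + 0 = -⅗)
E(K) = -3 - K (E(K) = (K + 3)*(-3 + 2) = (3 + K)*(-1) = -3 - K)
(40*E(M(1, 4)))*46 = (40*(-3 - 1*(-⅗)))*46 = (40*(-3 + ⅗))*46 = (40*(-12/5))*46 = -96*46 = -4416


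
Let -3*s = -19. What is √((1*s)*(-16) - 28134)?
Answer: I*√254118/3 ≈ 168.03*I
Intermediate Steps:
s = 19/3 (s = -⅓*(-19) = 19/3 ≈ 6.3333)
√((1*s)*(-16) - 28134) = √((1*(19/3))*(-16) - 28134) = √((19/3)*(-16) - 28134) = √(-304/3 - 28134) = √(-84706/3) = I*√254118/3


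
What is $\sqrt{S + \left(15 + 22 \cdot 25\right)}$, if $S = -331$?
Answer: $3 \sqrt{26} \approx 15.297$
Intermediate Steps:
$\sqrt{S + \left(15 + 22 \cdot 25\right)} = \sqrt{-331 + \left(15 + 22 \cdot 25\right)} = \sqrt{-331 + \left(15 + 550\right)} = \sqrt{-331 + 565} = \sqrt{234} = 3 \sqrt{26}$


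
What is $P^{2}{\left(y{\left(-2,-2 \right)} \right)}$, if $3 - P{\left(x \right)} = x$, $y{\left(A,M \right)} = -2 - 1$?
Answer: $36$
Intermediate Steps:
$y{\left(A,M \right)} = -3$ ($y{\left(A,M \right)} = -2 - 1 = -3$)
$P{\left(x \right)} = 3 - x$
$P^{2}{\left(y{\left(-2,-2 \right)} \right)} = \left(3 - -3\right)^{2} = \left(3 + 3\right)^{2} = 6^{2} = 36$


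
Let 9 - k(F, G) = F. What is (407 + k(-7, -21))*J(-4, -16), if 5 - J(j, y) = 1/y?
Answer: 34263/16 ≈ 2141.4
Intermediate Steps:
k(F, G) = 9 - F
J(j, y) = 5 - 1/y
(407 + k(-7, -21))*J(-4, -16) = (407 + (9 - 1*(-7)))*(5 - 1/(-16)) = (407 + (9 + 7))*(5 - 1*(-1/16)) = (407 + 16)*(5 + 1/16) = 423*(81/16) = 34263/16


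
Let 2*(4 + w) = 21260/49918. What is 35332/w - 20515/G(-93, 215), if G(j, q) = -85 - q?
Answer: -17507754539/1890420 ≈ -9261.3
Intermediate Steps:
w = -94521/24959 (w = -4 + (21260/49918)/2 = -4 + (21260*(1/49918))/2 = -4 + (½)*(10630/24959) = -4 + 5315/24959 = -94521/24959 ≈ -3.7871)
35332/w - 20515/G(-93, 215) = 35332/(-94521/24959) - 20515/(-85 - 1*215) = 35332*(-24959/94521) - 20515/(-85 - 215) = -881851388/94521 - 20515/(-300) = -881851388/94521 - 20515*(-1/300) = -881851388/94521 + 4103/60 = -17507754539/1890420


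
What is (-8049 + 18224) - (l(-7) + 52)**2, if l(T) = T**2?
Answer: -26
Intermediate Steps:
(-8049 + 18224) - (l(-7) + 52)**2 = (-8049 + 18224) - ((-7)**2 + 52)**2 = 10175 - (49 + 52)**2 = 10175 - 1*101**2 = 10175 - 1*10201 = 10175 - 10201 = -26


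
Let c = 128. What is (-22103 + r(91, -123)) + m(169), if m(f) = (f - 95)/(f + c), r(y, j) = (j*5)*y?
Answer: -23186122/297 ≈ -78068.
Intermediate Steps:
r(y, j) = 5*j*y (r(y, j) = (5*j)*y = 5*j*y)
m(f) = (-95 + f)/(128 + f) (m(f) = (f - 95)/(f + 128) = (-95 + f)/(128 + f))
(-22103 + r(91, -123)) + m(169) = (-22103 + 5*(-123)*91) + (-95 + 169)/(128 + 169) = (-22103 - 55965) + 74/297 = -78068 + (1/297)*74 = -78068 + 74/297 = -23186122/297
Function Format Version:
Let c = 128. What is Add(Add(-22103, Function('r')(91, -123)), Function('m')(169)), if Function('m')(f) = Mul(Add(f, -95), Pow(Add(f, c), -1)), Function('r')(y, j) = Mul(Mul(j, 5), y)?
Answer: Rational(-23186122, 297) ≈ -78068.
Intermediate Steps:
Function('r')(y, j) = Mul(5, j, y) (Function('r')(y, j) = Mul(Mul(5, j), y) = Mul(5, j, y))
Function('m')(f) = Mul(Pow(Add(128, f), -1), Add(-95, f)) (Function('m')(f) = Mul(Add(f, -95), Pow(Add(f, 128), -1)) = Mul(Add(-95, f), Pow(Add(128, f), -1)) = Mul(Pow(Add(128, f), -1), Add(-95, f)))
Add(Add(-22103, Function('r')(91, -123)), Function('m')(169)) = Add(Add(-22103, Mul(5, -123, 91)), Mul(Pow(Add(128, 169), -1), Add(-95, 169))) = Add(Add(-22103, -55965), Mul(Pow(297, -1), 74)) = Add(-78068, Mul(Rational(1, 297), 74)) = Add(-78068, Rational(74, 297)) = Rational(-23186122, 297)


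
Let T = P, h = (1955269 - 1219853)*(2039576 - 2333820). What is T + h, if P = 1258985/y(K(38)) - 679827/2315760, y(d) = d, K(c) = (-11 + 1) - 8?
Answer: -1503334531624919201/6947280 ≈ -2.1639e+11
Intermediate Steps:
K(c) = -18 (K(c) = -10 - 8 = -18)
h = -216391745504 (h = 735416*(-294244) = -216391745504)
P = -485919890081/6947280 (P = 1258985/(-18) - 679827/2315760 = 1258985*(-1/18) - 679827*1/2315760 = -1258985/18 - 226609/771920 = -485919890081/6947280 ≈ -69944.)
T = -485919890081/6947280 ≈ -69944.
T + h = -485919890081/6947280 - 216391745504 = -1503334531624919201/6947280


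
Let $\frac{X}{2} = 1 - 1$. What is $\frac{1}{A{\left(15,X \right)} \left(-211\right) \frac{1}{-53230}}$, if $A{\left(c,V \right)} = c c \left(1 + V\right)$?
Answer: $\frac{10646}{9495} \approx 1.1212$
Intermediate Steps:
$X = 0$ ($X = 2 \left(1 - 1\right) = 2 \cdot 0 = 0$)
$A{\left(c,V \right)} = c^{2} \left(1 + V\right)$
$\frac{1}{A{\left(15,X \right)} \left(-211\right) \frac{1}{-53230}} = \frac{1}{15^{2} \left(1 + 0\right) \left(-211\right) \frac{1}{-53230}} = \frac{1}{225 \cdot 1 \left(-211\right) \left(- \frac{1}{53230}\right)} = \frac{1}{225 \left(-211\right) \left(- \frac{1}{53230}\right)} = \frac{1}{\left(-47475\right) \left(- \frac{1}{53230}\right)} = \frac{1}{\frac{9495}{10646}} = \frac{10646}{9495}$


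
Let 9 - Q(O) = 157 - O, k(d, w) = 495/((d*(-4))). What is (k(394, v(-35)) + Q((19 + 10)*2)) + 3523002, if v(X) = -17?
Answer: 5552108817/1576 ≈ 3.5229e+6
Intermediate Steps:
k(d, w) = -495/(4*d) (k(d, w) = 495/((-4*d)) = 495*(-1/(4*d)) = -495/(4*d))
Q(O) = -148 + O (Q(O) = 9 - (157 - O) = 9 + (-157 + O) = -148 + O)
(k(394, v(-35)) + Q((19 + 10)*2)) + 3523002 = (-495/4/394 + (-148 + (19 + 10)*2)) + 3523002 = (-495/4*1/394 + (-148 + 29*2)) + 3523002 = (-495/1576 + (-148 + 58)) + 3523002 = (-495/1576 - 90) + 3523002 = -142335/1576 + 3523002 = 5552108817/1576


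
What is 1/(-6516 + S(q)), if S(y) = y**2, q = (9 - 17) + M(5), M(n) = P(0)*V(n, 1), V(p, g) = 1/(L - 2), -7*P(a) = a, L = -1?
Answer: -1/6452 ≈ -0.00015499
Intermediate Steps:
P(a) = -a/7
V(p, g) = -1/3 (V(p, g) = 1/(-1 - 2) = 1/(-3) = -1/3)
M(n) = 0 (M(n) = -1/7*0*(-1/3) = 0*(-1/3) = 0)
q = -8 (q = (9 - 17) + 0 = -8 + 0 = -8)
1/(-6516 + S(q)) = 1/(-6516 + (-8)**2) = 1/(-6516 + 64) = 1/(-6452) = -1/6452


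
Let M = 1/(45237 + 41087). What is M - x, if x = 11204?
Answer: -967174095/86324 ≈ -11204.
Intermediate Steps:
M = 1/86324 ≈ 1.1584e-5
M - x = 1/86324 - 1*11204 = 1/86324 - 11204 = -967174095/86324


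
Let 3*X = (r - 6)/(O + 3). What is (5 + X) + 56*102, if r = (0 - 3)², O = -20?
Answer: 97188/17 ≈ 5716.9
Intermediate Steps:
r = 9 (r = (-3)² = 9)
X = -1/17 (X = ((9 - 6)/(-20 + 3))/3 = (3/(-17))/3 = (3*(-1/17))/3 = (⅓)*(-3/17) = -1/17 ≈ -0.058824)
(5 + X) + 56*102 = (5 - 1/17) + 56*102 = 84/17 + 5712 = 97188/17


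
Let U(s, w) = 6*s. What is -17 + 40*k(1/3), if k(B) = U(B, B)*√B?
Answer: -17 + 80*√3/3 ≈ 29.188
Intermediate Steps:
k(B) = 6*B^(3/2) (k(B) = (6*B)*√B = 6*B^(3/2))
-17 + 40*k(1/3) = -17 + 40*(6*(1/3)^(3/2)) = -17 + 40*(6*(⅓)^(3/2)) = -17 + 40*(6*(√3/9)) = -17 + 40*(2*√3/3) = -17 + 80*√3/3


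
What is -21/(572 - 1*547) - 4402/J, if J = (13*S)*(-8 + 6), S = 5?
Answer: 10732/325 ≈ 33.022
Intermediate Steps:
J = -130 (J = (13*5)*(-8 + 6) = 65*(-2) = -130)
-21/(572 - 1*547) - 4402/J = -21/(572 - 1*547) - 4402/(-130) = -21/(572 - 547) - 4402*(-1/130) = -21/25 + 2201/65 = 10732/325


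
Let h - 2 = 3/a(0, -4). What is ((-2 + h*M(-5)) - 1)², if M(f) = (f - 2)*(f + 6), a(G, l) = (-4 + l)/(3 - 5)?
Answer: 7921/16 ≈ 495.06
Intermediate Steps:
a(G, l) = 2 - l/2 (a(G, l) = (-4 + l)/(-2) = (-4 + l)*(-½) = 2 - l/2)
M(f) = (-2 + f)*(6 + f)
h = 11/4 (h = 2 + 3/(2 - ½*(-4)) = 2 + 3/(2 + 2) = 2 + 3/4 = 2 + 3*(¼) = 2 + ¾ = 11/4 ≈ 2.7500)
((-2 + h*M(-5)) - 1)² = ((-2 + 11*(-12 + (-5)² + 4*(-5))/4) - 1)² = ((-2 + 11*(-12 + 25 - 20)/4) - 1)² = ((-2 + (11/4)*(-7)) - 1)² = ((-2 - 77/4) - 1)² = (-85/4 - 1)² = (-89/4)² = 7921/16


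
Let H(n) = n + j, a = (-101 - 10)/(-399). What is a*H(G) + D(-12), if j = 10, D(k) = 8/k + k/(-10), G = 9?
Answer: 611/105 ≈ 5.8190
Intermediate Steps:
D(k) = 8/k - k/10 (D(k) = 8/k + k*(-1/10) = 8/k - k/10)
a = 37/133 (a = -111*(-1/399) = 37/133 ≈ 0.27820)
H(n) = 10 + n (H(n) = n + 10 = 10 + n)
a*H(G) + D(-12) = 37*(10 + 9)/133 + (8/(-12) - 1/10*(-12)) = (37/133)*19 + (8*(-1/12) + 6/5) = 37/7 + (-2/3 + 6/5) = 37/7 + 8/15 = 611/105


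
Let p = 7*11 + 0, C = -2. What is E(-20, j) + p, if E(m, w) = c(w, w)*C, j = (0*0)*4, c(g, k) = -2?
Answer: 81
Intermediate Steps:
p = 77 (p = 77 + 0 = 77)
j = 0 (j = 0*4 = 0)
E(m, w) = 4 (E(m, w) = -2*(-2) = 4)
E(-20, j) + p = 4 + 77 = 81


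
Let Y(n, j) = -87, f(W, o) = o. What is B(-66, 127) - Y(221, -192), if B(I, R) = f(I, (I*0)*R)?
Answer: 87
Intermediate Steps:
B(I, R) = 0 (B(I, R) = (I*0)*R = 0*R = 0)
B(-66, 127) - Y(221, -192) = 0 - 1*(-87) = 0 + 87 = 87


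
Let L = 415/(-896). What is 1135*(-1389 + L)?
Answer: -1413028465/896 ≈ -1.5770e+6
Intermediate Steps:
L = -415/896 (L = 415*(-1/896) = -415/896 ≈ -0.46317)
1135*(-1389 + L) = 1135*(-1389 - 415/896) = 1135*(-1244959/896) = -1413028465/896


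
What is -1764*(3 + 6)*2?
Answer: -31752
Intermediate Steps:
-1764*(3 + 6)*2 = -15876*2 = -1764*18 = -31752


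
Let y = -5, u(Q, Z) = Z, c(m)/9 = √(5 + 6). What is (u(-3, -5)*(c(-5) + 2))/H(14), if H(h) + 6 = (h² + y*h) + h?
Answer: -5/67 - 45*√11/134 ≈ -1.1884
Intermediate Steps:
c(m) = 9*√11 (c(m) = 9*√(5 + 6) = 9*√11)
H(h) = -6 + h² - 4*h (H(h) = -6 + ((h² - 5*h) + h) = -6 + (h² - 4*h) = -6 + h² - 4*h)
(u(-3, -5)*(c(-5) + 2))/H(14) = (-5*(9*√11 + 2))/(-6 + 14² - 4*14) = (-5*(2 + 9*√11))/(-6 + 196 - 56) = (-10 - 45*√11)/134 = (-10 - 45*√11)*(1/134) = -5/67 - 45*√11/134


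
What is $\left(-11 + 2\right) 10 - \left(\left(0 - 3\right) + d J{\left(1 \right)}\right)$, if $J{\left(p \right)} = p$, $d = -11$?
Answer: $-76$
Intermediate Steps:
$\left(-11 + 2\right) 10 - \left(\left(0 - 3\right) + d J{\left(1 \right)}\right) = \left(-11 + 2\right) 10 - \left(\left(0 - 3\right) - 11\right) = \left(-9\right) 10 - \left(-3 - 11\right) = -90 - -14 = -90 + 14 = -76$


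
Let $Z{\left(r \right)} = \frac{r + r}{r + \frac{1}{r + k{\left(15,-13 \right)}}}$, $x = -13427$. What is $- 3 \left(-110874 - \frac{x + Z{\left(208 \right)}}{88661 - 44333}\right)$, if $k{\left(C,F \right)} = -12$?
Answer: $\frac{200371858190941}{602402744} \approx 3.3262 \cdot 10^{5}$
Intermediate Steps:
$Z{\left(r \right)} = \frac{2 r}{r + \frac{1}{-12 + r}}$ ($Z{\left(r \right)} = \frac{r + r}{r + \frac{1}{r - 12}} = \frac{2 r}{r + \frac{1}{-12 + r}}$)
$- 3 \left(-110874 - \frac{x + Z{\left(208 \right)}}{88661 - 44333}\right) = - 3 \left(-110874 - \frac{-13427 + 2 \cdot 208 \frac{1}{1 + 208^{2} - 2496} \left(-12 + 208\right)}{88661 - 44333}\right) = - 3 \left(-110874 - \frac{-13427 + 2 \cdot 208 \frac{1}{1 + 43264 - 2496} \cdot 196}{44328}\right) = - 3 \left(-110874 - \left(-13427 + 2 \cdot 208 \cdot \frac{1}{40769} \cdot 196\right) \frac{1}{44328}\right) = - 3 \left(-110874 - \left(-13427 + \frac{81536}{40769}\right) \frac{1}{44328}\right) = - 3 \left(-110874 - \left(- \frac{547323827}{40769}\right) \frac{1}{44328}\right) = - 3 \left(-110874 - - \frac{547323827}{1807208232}\right) = - 3 \left(-110874 + \frac{547323827}{1807208232}\right) = \left(-3\right) \left(- \frac{200371858190941}{1807208232}\right) = \frac{200371858190941}{602402744}$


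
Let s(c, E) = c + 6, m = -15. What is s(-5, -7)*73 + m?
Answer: 58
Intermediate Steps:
s(c, E) = 6 + c
s(-5, -7)*73 + m = (6 - 5)*73 - 15 = 1*73 - 15 = 73 - 15 = 58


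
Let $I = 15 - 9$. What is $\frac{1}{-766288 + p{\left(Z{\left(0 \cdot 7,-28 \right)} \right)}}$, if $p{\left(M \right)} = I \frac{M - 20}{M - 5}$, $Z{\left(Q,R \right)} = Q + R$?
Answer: $- \frac{11}{8429072} \approx -1.305 \cdot 10^{-6}$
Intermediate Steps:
$I = 6$ ($I = 15 - 9 = 6$)
$p{\left(M \right)} = \frac{6 \left(-20 + M\right)}{-5 + M}$ ($p{\left(M \right)} = 6 \frac{M - 20}{M - 5} = 6 \frac{-20 + M}{-5 + M} = \frac{6 \left(-20 + M\right)}{-5 + M}$)
$\frac{1}{-766288 + p{\left(Z{\left(0 \cdot 7,-28 \right)} \right)}} = \frac{1}{-766288 + \frac{6 \left(-20 + \left(0 \cdot 7 - 28\right)\right)}{-5 + \left(0 \cdot 7 - 28\right)}} = \frac{1}{-766288 + \frac{6 \left(-20 + \left(0 - 28\right)\right)}{-5 + \left(0 - 28\right)}} = \frac{1}{-766288 + \frac{6 \left(-20 - 28\right)}{-5 - 28}} = \frac{1}{-766288 + 6 \frac{1}{-33} \left(-48\right)} = \frac{1}{-766288 + 6 \left(- \frac{1}{33}\right) \left(-48\right)} = \frac{1}{-766288 + \frac{96}{11}} = \frac{1}{- \frac{8429072}{11}} = - \frac{11}{8429072}$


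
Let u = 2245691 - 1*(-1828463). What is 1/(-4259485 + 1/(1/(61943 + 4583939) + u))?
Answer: -18928038733829/80623697066158972183 ≈ -2.3477e-7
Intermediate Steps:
u = 4074154 (u = 2245691 + 1828463 = 4074154)
1/(-4259485 + 1/(1/(61943 + 4583939) + u)) = 1/(-4259485 + 1/(1/(61943 + 4583939) + 4074154)) = 1/(-4259485 + 1/(1/4645882 + 4074154)) = 1/(-4259485 + 1/(18928038733829/4645882)) = 1/(-4259485 + 4645882/18928038733829) = 1/(-80623697066158972183/18928038733829) = -18928038733829/80623697066158972183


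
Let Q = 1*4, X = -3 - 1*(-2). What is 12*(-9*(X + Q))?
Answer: -324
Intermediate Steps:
X = -1 (X = -3 + 2 = -1)
Q = 4
12*(-9*(X + Q)) = 12*(-9*(-1 + 4)) = 12*(-9*3) = 12*(-27) = -324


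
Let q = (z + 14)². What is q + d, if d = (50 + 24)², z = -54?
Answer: 7076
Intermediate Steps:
d = 5476 (d = 74² = 5476)
q = 1600 (q = (-54 + 14)² = (-40)² = 1600)
q + d = 1600 + 5476 = 7076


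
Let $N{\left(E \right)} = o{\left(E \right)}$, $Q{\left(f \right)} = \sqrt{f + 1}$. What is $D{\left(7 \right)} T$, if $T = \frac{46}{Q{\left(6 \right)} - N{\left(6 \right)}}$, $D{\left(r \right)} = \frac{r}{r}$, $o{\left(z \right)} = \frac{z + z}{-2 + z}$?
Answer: $-69 - 23 \sqrt{7} \approx -129.85$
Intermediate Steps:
$Q{\left(f \right)} = \sqrt{1 + f}$
$o{\left(z \right)} = \frac{2 z}{-2 + z}$
$D{\left(r \right)} = 1$
$N{\left(E \right)} = \frac{2 E}{-2 + E}$
$T = \frac{46}{-3 + \sqrt{7}}$ ($T = \frac{46}{\sqrt{1 + 6} - 2 \cdot 6 \frac{1}{-2 + 6}} = \frac{46}{\sqrt{7} - 2 \cdot 6 \cdot \frac{1}{4}} = \frac{46}{\sqrt{7} - 3} = \frac{46}{-3 + \sqrt{7}} \approx -129.85$)
$D{\left(7 \right)} T = 1 \left(-69 - 23 \sqrt{7}\right) = -69 - 23 \sqrt{7}$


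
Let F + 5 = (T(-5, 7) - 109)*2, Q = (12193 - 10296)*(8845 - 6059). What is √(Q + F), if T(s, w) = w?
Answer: √5284833 ≈ 2298.9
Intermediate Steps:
Q = 5285042 (Q = 1897*2786 = 5285042)
F = -209 (F = -5 + (7 - 109)*2 = -5 - 102*2 = -5 - 204 = -209)
√(Q + F) = √(5285042 - 209) = √5284833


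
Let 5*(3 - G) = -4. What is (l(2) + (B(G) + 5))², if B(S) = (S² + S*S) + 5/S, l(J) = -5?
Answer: 205721649/225625 ≈ 911.79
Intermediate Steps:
G = 19/5 (G = 3 - ⅕*(-4) = 3 + ⅘ = 19/5 ≈ 3.8000)
B(S) = 2*S² + 5/S (B(S) = (S² + S²) + 5/S = 2*S² + 5/S)
(l(2) + (B(G) + 5))² = (-5 + ((5 + 2*(19/5)³)/(19/5) + 5))² = (-5 + (5*(5 + 2*(6859/125))/19 + 5))² = (-5 + (5*(5 + 13718/125)/19 + 5))² = (-5 + ((5/19)*(14343/125) + 5))² = (-5 + (14343/475 + 5))² = (-5 + 16718/475)² = (14343/475)² = 205721649/225625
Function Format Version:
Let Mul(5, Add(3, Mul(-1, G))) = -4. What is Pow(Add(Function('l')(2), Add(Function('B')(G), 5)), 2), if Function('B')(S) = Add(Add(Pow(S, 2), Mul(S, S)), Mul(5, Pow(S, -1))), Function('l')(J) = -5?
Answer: Rational(205721649, 225625) ≈ 911.79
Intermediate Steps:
G = Rational(19, 5) (G = Add(3, Mul(Rational(-1, 5), -4)) = Add(3, Rational(4, 5)) = Rational(19, 5) ≈ 3.8000)
Function('B')(S) = Add(Mul(2, Pow(S, 2)), Mul(5, Pow(S, -1))) (Function('B')(S) = Add(Add(Pow(S, 2), Pow(S, 2)), Mul(5, Pow(S, -1))) = Add(Mul(2, Pow(S, 2)), Mul(5, Pow(S, -1))))
Pow(Add(Function('l')(2), Add(Function('B')(G), 5)), 2) = Pow(Add(-5, Add(Mul(Pow(Rational(19, 5), -1), Add(5, Mul(2, Pow(Rational(19, 5), 3)))), 5)), 2) = Pow(Add(-5, Add(Mul(Rational(5, 19), Add(5, Mul(2, Rational(6859, 125)))), 5)), 2) = Pow(Add(-5, Add(Mul(Rational(5, 19), Add(5, Rational(13718, 125))), 5)), 2) = Pow(Add(-5, Add(Mul(Rational(5, 19), Rational(14343, 125)), 5)), 2) = Pow(Add(-5, Add(Rational(14343, 475), 5)), 2) = Pow(Add(-5, Rational(16718, 475)), 2) = Pow(Rational(14343, 475), 2) = Rational(205721649, 225625)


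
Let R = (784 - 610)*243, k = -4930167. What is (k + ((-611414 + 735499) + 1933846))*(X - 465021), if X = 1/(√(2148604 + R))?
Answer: 1335650056956 - 1436118*√2190886/1095443 ≈ 1.3357e+12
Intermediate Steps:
R = 42282 (R = 174*243 = 42282)
X = √2190886/2190886 (X = 1/(√(2148604 + 42282)) = 1/(√2190886) = √2190886/2190886 ≈ 0.00067560)
(k + ((-611414 + 735499) + 1933846))*(X - 465021) = (-4930167 + ((-611414 + 735499) + 1933846))*(√2190886/2190886 - 465021) = (-4930167 + (124085 + 1933846))*(-465021 + √2190886/2190886) = (-4930167 + 2057931)*(-465021 + √2190886/2190886) = -2872236*(-465021 + √2190886/2190886) = 1335650056956 - 1436118*√2190886/1095443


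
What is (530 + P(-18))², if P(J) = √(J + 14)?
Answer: 280896 + 2120*I ≈ 2.809e+5 + 2120.0*I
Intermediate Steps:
P(J) = √(14 + J)
(530 + P(-18))² = (530 + √(14 - 18))² = (530 + √(-4))² = (530 + 2*I)²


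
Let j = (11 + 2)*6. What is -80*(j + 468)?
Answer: -43680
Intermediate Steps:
j = 78 (j = 13*6 = 78)
-80*(j + 468) = -80*(78 + 468) = -80*546 = -43680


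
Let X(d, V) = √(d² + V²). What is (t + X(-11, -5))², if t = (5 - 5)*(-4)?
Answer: 146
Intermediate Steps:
t = 0 (t = 0*(-4) = 0)
X(d, V) = √(V² + d²)
(t + X(-11, -5))² = (0 + √((-5)² + (-11)²))² = (0 + √(25 + 121))² = (0 + √146)² = (√146)² = 146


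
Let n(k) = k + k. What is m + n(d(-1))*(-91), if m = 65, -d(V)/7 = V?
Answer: -1209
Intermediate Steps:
d(V) = -7*V
n(k) = 2*k
m + n(d(-1))*(-91) = 65 + (2*(-7*(-1)))*(-91) = 65 + (2*7)*(-91) = 65 + 14*(-91) = 65 - 1274 = -1209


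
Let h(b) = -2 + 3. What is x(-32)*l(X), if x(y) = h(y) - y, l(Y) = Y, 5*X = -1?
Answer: -33/5 ≈ -6.6000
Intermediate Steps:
X = -1/5 (X = (1/5)*(-1) = -1/5 ≈ -0.20000)
h(b) = 1
x(y) = 1 - y
x(-32)*l(X) = (1 - 1*(-32))*(-1/5) = (1 + 32)*(-1/5) = 33*(-1/5) = -33/5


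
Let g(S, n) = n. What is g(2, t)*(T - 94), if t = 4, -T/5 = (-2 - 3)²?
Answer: -876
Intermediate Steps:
T = -125 (T = -5*(-2 - 3)² = -5*(-5)² = -5*25 = -125)
g(2, t)*(T - 94) = 4*(-125 - 94) = 4*(-219) = -876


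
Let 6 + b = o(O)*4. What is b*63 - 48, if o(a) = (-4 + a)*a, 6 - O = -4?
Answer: 14694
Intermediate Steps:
O = 10 (O = 6 - 1*(-4) = 6 + 4 = 10)
o(a) = a*(-4 + a)
b = 234 (b = -6 + (10*(-4 + 10))*4 = -6 + (10*6)*4 = -6 + 60*4 = -6 + 240 = 234)
b*63 - 48 = 234*63 - 48 = 14742 - 48 = 14694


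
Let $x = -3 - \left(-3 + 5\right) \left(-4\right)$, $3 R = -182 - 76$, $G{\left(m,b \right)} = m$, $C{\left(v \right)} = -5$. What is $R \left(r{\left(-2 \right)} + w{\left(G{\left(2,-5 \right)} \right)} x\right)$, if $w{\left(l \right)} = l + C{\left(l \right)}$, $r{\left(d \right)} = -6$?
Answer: $1806$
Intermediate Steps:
$w{\left(l \right)} = -5 + l$ ($w{\left(l \right)} = l - 5 = -5 + l$)
$R = -86$ ($R = \frac{-182 - 76}{3} = \frac{1}{3} \left(-258\right) = -86$)
$x = 5$ ($x = -3 - 2 \left(-4\right) = -3 - -8 = -3 + 8 = 5$)
$R \left(r{\left(-2 \right)} + w{\left(G{\left(2,-5 \right)} \right)} x\right) = - 86 \left(-6 + \left(-5 + 2\right) 5\right) = - 86 \left(-6 - 15\right) = \left(-86\right) \left(-21\right) = 1806$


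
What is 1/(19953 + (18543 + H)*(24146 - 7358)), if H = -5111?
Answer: 1/225516369 ≈ 4.4343e-9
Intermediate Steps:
1/(19953 + (18543 + H)*(24146 - 7358)) = 1/(19953 + (18543 - 5111)*(24146 - 7358)) = 1/(19953 + 13432*16788) = 1/(19953 + 225496416) = 1/225516369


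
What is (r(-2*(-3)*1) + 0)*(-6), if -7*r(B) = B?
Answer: 36/7 ≈ 5.1429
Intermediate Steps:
r(B) = -B/7
(r(-2*(-3)*1) + 0)*(-6) = (-(-2*(-3))/7 + 0)*(-6) = (-6/7 + 0)*(-6) = -6/7*(-6) = 36/7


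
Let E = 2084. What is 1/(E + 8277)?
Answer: 1/10361 ≈ 9.6516e-5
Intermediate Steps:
1/(E + 8277) = 1/(2084 + 8277) = 1/10361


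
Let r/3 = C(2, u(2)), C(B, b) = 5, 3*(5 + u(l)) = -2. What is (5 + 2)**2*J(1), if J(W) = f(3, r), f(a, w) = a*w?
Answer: 2205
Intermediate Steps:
u(l) = -17/3 (u(l) = -5 + (1/3)*(-2) = -5 - 2/3 = -17/3)
r = 15 (r = 3*5 = 15)
J(W) = 45 (J(W) = 3*15 = 45)
(5 + 2)**2*J(1) = (5 + 2)**2*45 = 7**2*45 = 49*45 = 2205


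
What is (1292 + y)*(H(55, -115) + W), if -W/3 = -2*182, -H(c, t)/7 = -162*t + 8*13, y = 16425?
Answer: -2304024982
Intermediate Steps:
H(c, t) = -728 + 1134*t (H(c, t) = -7*(-162*t + 8*13) = -7*(-162*t + 104) = -7*(104 - 162*t) = -728 + 1134*t)
W = 1092 (W = -(-6)*182 = -3*(-364) = 1092)
(1292 + y)*(H(55, -115) + W) = (1292 + 16425)*((-728 + 1134*(-115)) + 1092) = 17717*((-728 - 130410) + 1092) = 17717*(-131138 + 1092) = 17717*(-130046) = -2304024982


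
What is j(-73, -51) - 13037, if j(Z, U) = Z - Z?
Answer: -13037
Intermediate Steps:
j(Z, U) = 0
j(-73, -51) - 13037 = 0 - 13037 = -13037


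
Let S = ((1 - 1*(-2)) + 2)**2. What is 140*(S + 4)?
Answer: 4060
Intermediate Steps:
S = 25 (S = ((1 + 2) + 2)**2 = (3 + 2)**2 = 5**2 = 25)
140*(S + 4) = 140*(25 + 4) = 140*29 = 4060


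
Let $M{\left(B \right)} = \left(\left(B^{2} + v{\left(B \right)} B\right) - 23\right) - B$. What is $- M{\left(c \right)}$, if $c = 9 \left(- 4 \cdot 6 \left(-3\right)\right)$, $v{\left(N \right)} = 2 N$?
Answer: $-1259041$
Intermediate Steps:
$c = 648$ ($c = 9 \left(\left(-4\right) \left(-18\right)\right) = 9 \cdot 72 = 648$)
$M{\left(B \right)} = -23 - B + 3 B^{2}$ ($M{\left(B \right)} = \left(\left(B^{2} + 2 B B\right) - 23\right) - B = \left(\left(B^{2} + 2 B^{2}\right) - 23\right) - B = \left(3 B^{2} - 23\right) - B = \left(-23 + 3 B^{2}\right) - B = -23 - B + 3 B^{2}$)
$- M{\left(c \right)} = - (-23 - 648 + 3 \cdot 648^{2}) = - (-23 - 648 + 3 \cdot 419904) = - (-23 - 648 + 1259712) = \left(-1\right) 1259041 = -1259041$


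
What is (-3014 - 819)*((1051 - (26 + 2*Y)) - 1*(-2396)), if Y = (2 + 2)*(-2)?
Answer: -13174021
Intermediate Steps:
Y = -8 (Y = 4*(-2) = -8)
(-3014 - 819)*((1051 - (26 + 2*Y)) - 1*(-2396)) = (-3014 - 819)*((1051 - (26 + 2*(-8))) - 1*(-2396)) = -3833*((1051 - (26 - 16)) + 2396) = -3833*((1051 - 1*10) + 2396) = -3833*((1051 - 10) + 2396) = -3833*(1041 + 2396) = -3833*3437 = -13174021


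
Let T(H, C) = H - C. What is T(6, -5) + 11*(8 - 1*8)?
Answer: 11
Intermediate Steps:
T(6, -5) + 11*(8 - 1*8) = (6 - 1*(-5)) + 11*(8 - 1*8) = (6 + 5) + 11*(8 - 8) = 11 + 11*0 = 11 + 0 = 11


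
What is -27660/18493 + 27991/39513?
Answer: -575292017/730713909 ≈ -0.78730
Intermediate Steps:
-27660/18493 + 27991/39513 = -575292017/730713909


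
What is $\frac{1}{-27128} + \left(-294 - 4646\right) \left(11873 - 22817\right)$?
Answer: $\frac{1466630830079}{27128} \approx 5.4063 \cdot 10^{7}$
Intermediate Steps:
$\frac{1}{-27128} + \left(-294 - 4646\right) \left(11873 - 22817\right) = - \frac{1}{27128} - -54063360 = - \frac{1}{27128} + 54063360 = \frac{1466630830079}{27128}$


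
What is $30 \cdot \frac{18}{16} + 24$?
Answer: $\frac{231}{4} \approx 57.75$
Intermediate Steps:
$30 \cdot \frac{18}{16} + 24 = 30 \cdot 18 \cdot \frac{1}{16} + 24 = 30 \cdot \frac{9}{8} + 24 = \frac{135}{4} + 24 = \frac{231}{4}$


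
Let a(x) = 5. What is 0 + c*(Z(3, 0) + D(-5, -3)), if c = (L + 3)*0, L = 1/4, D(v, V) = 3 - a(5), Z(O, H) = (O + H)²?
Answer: 0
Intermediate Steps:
Z(O, H) = (H + O)²
D(v, V) = -2 (D(v, V) = 3 - 1*5 = 3 - 5 = -2)
L = ¼ ≈ 0.25000
c = 0 (c = (¼ + 3)*0 = (13/4)*0 = 0)
0 + c*(Z(3, 0) + D(-5, -3)) = 0 + 0*((0 + 3)² - 2) = 0 + 0*(3² - 2) = 0 + 0*(9 - 2) = 0 + 0*7 = 0 + 0 = 0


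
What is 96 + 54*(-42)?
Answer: -2172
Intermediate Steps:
96 + 54*(-42) = 96 - 2268 = -2172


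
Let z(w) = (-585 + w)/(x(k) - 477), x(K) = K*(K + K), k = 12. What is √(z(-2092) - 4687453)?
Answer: 2*I*√4651111185/63 ≈ 2165.1*I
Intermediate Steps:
x(K) = 2*K² (x(K) = K*(2*K) = 2*K²)
z(w) = 65/21 - w/189 (z(w) = (-585 + w)/(2*12² - 477) = (-585 + w)/(2*144 - 477) = (-585 + w)/(288 - 477) = (-585 + w)/(-189) = (-585 + w)*(-1/189) = 65/21 - w/189)
√(z(-2092) - 4687453) = √((65/21 - 1/189*(-2092)) - 4687453) = √((65/21 + 2092/189) - 4687453) = √(2677/189 - 4687453) = √(-885925940/189) = 2*I*√4651111185/63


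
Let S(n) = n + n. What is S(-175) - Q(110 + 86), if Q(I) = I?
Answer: -546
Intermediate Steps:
S(n) = 2*n
S(-175) - Q(110 + 86) = 2*(-175) - (110 + 86) = -350 - 1*196 = -350 - 196 = -546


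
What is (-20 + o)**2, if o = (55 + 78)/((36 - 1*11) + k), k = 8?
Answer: 277729/1089 ≈ 255.03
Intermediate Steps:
o = 133/33 (o = (55 + 78)/((36 - 1*11) + 8) = 133/((36 - 11) + 8) = 133/(25 + 8) = 133/33 ≈ 4.0303)
(-20 + o)**2 = (-20 + 133/33)**2 = (-527/33)**2 = 277729/1089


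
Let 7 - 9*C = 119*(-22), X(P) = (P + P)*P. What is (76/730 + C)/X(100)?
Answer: 319489/21900000 ≈ 0.014589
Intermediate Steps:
X(P) = 2*P² (X(P) = (2*P)*P = 2*P²)
C = 875/3 (C = 7/9 - 119*(-22)/9 = 7/9 - ⅑*(-2618) = 7/9 + 2618/9 = 875/3 ≈ 291.67)
(76/730 + C)/X(100) = (76/730 + 875/3)/((2*100²)) = (76*(1/730) + 875/3)/((2*10000)) = (38/365 + 875/3)/20000 = (319489/1095)*(1/20000) = 319489/21900000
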